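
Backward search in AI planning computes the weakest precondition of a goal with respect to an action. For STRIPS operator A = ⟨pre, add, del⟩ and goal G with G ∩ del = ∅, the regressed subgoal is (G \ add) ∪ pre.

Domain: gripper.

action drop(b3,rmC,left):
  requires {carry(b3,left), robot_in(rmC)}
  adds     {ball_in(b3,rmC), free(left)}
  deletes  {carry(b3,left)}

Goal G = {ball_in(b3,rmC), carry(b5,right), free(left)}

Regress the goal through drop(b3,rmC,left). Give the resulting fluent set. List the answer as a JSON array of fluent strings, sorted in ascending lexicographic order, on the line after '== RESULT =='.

Compute (G \ add) ∪ pre:
  G ∩ del = {}  (empty — regression defined)
  G \ add = {ball_in(b3,rmC), carry(b5,right), free(left)} \ {ball_in(b3,rmC), free(left)} = {carry(b5,right)}
  ∪ pre   = {carry(b5,right)} ∪ {carry(b3,left), robot_in(rmC)}
          = {carry(b3,left), carry(b5,right), robot_in(rmC)}

== RESULT ==
["carry(b3,left)", "carry(b5,right)", "robot_in(rmC)"]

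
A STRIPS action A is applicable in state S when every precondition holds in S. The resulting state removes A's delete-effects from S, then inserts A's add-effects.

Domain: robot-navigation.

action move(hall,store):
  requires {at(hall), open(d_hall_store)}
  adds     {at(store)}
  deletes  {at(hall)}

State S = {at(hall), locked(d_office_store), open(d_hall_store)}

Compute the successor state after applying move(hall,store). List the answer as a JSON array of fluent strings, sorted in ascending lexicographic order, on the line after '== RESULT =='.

Progress:
  pre ⊆ S: {at(hall), open(d_hall_store)} ⊆ S  — applicable
  S \ del = {locked(d_office_store), open(d_hall_store)}
  ∪ add   = {at(store), locked(d_office_store), open(d_hall_store)}

== RESULT ==
["at(store)", "locked(d_office_store)", "open(d_hall_store)"]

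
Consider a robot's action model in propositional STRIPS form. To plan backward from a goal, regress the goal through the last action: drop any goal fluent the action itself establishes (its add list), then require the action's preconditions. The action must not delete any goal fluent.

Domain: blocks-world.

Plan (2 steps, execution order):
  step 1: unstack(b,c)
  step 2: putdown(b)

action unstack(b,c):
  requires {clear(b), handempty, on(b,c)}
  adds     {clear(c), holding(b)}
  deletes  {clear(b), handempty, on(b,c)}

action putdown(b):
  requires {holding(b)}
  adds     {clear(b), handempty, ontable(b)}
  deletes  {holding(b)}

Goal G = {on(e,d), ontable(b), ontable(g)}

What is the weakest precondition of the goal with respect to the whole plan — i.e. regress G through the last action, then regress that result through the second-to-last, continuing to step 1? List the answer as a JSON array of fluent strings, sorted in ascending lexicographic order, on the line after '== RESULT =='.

Work backward from the goal:
  through step 2 (putdown(b)): drop {ontable(b)}, keep {on(e,d), ontable(g)}, require {holding(b)}
    → {holding(b), on(e,d), ontable(g)}
  through step 1 (unstack(b,c)): drop {holding(b)}, keep {on(e,d), ontable(g)}, require {clear(b), handempty, on(b,c)}
    → {clear(b), handempty, on(b,c), on(e,d), ontable(g)}

== RESULT ==
["clear(b)", "handempty", "on(b,c)", "on(e,d)", "ontable(g)"]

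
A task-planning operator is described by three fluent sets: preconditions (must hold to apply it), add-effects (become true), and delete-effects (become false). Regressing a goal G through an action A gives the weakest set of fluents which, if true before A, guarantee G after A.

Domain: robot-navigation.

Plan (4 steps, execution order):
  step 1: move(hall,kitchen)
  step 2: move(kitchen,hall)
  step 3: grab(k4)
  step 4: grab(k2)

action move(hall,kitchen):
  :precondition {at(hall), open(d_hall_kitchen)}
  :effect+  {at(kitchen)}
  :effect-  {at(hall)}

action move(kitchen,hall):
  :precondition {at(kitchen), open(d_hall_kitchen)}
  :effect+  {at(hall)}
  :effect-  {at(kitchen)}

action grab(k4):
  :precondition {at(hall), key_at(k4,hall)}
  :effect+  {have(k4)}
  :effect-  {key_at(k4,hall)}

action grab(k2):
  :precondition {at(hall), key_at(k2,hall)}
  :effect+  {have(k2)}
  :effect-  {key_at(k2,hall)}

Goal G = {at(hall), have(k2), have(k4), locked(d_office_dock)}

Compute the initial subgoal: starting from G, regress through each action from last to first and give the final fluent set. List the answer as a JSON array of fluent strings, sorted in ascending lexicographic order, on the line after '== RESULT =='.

Work backward from the goal:
  through step 4 (grab(k2)): drop {have(k2)}, keep {at(hall), have(k4), locked(d_office_dock)}, require {at(hall), key_at(k2,hall)}
    → {at(hall), have(k4), key_at(k2,hall), locked(d_office_dock)}
  through step 3 (grab(k4)): drop {have(k4)}, keep {at(hall), key_at(k2,hall), locked(d_office_dock)}, require {at(hall), key_at(k4,hall)}
    → {at(hall), key_at(k2,hall), key_at(k4,hall), locked(d_office_dock)}
  through step 2 (move(kitchen,hall)): drop {at(hall)}, keep {key_at(k2,hall), key_at(k4,hall), locked(d_office_dock)}, require {at(kitchen), open(d_hall_kitchen)}
    → {at(kitchen), key_at(k2,hall), key_at(k4,hall), locked(d_office_dock), open(d_hall_kitchen)}
  through step 1 (move(hall,kitchen)): drop {at(kitchen)}, keep {key_at(k2,hall), key_at(k4,hall), locked(d_office_dock), open(d_hall_kitchen)}, require {at(hall), open(d_hall_kitchen)}
    → {at(hall), key_at(k2,hall), key_at(k4,hall), locked(d_office_dock), open(d_hall_kitchen)}

== RESULT ==
["at(hall)", "key_at(k2,hall)", "key_at(k4,hall)", "locked(d_office_dock)", "open(d_hall_kitchen)"]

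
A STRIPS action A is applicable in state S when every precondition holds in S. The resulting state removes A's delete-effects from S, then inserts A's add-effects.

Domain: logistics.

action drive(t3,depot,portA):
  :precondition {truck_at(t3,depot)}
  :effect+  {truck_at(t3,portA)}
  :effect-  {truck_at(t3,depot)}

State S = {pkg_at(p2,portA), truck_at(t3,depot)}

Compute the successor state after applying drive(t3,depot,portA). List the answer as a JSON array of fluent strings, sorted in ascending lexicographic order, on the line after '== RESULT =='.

Compute (S \ del) ∪ add:
  pre ⊆ S: {truck_at(t3,depot)} ⊆ S  — applicable
  S \ del = {pkg_at(p2,portA)}
  ∪ add   = {pkg_at(p2,portA), truck_at(t3,portA)}

== RESULT ==
["pkg_at(p2,portA)", "truck_at(t3,portA)"]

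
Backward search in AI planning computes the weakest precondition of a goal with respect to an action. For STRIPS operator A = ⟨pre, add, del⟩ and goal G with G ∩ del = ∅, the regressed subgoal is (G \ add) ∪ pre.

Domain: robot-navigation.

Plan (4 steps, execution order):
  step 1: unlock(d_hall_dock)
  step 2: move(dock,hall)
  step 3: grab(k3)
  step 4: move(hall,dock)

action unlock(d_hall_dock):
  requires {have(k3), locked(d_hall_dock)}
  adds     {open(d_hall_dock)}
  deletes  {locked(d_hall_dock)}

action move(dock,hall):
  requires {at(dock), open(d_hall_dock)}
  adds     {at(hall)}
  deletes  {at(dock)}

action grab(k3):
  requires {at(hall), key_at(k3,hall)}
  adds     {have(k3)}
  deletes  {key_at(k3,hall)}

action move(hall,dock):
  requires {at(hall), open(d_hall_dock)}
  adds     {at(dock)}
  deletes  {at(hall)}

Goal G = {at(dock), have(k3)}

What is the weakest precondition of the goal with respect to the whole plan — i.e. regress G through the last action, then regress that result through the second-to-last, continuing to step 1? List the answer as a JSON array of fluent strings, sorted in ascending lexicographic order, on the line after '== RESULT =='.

Regress step by step:
  through step 4 (move(hall,dock)): drop {at(dock)}, keep {have(k3)}, require {at(hall), open(d_hall_dock)}
    → {at(hall), have(k3), open(d_hall_dock)}
  through step 3 (grab(k3)): drop {have(k3)}, keep {at(hall), open(d_hall_dock)}, require {at(hall), key_at(k3,hall)}
    → {at(hall), key_at(k3,hall), open(d_hall_dock)}
  through step 2 (move(dock,hall)): drop {at(hall)}, keep {key_at(k3,hall), open(d_hall_dock)}, require {at(dock), open(d_hall_dock)}
    → {at(dock), key_at(k3,hall), open(d_hall_dock)}
  through step 1 (unlock(d_hall_dock)): drop {open(d_hall_dock)}, keep {at(dock), key_at(k3,hall)}, require {have(k3), locked(d_hall_dock)}
    → {at(dock), have(k3), key_at(k3,hall), locked(d_hall_dock)}

== RESULT ==
["at(dock)", "have(k3)", "key_at(k3,hall)", "locked(d_hall_dock)"]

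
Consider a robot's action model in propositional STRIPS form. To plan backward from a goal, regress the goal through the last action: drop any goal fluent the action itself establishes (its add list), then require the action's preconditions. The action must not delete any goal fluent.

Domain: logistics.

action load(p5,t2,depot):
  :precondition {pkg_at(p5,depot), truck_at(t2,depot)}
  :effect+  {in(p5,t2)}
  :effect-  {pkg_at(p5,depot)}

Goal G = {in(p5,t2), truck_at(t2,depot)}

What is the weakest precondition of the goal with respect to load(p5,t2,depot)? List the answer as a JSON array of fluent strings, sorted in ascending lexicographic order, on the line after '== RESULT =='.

Regress:
  G ∩ del = {}  (empty — regression defined)
  G \ add = {in(p5,t2), truck_at(t2,depot)} \ {in(p5,t2)} = {truck_at(t2,depot)}
  ∪ pre   = {truck_at(t2,depot)} ∪ {pkg_at(p5,depot), truck_at(t2,depot)}
          = {pkg_at(p5,depot), truck_at(t2,depot)}

== RESULT ==
["pkg_at(p5,depot)", "truck_at(t2,depot)"]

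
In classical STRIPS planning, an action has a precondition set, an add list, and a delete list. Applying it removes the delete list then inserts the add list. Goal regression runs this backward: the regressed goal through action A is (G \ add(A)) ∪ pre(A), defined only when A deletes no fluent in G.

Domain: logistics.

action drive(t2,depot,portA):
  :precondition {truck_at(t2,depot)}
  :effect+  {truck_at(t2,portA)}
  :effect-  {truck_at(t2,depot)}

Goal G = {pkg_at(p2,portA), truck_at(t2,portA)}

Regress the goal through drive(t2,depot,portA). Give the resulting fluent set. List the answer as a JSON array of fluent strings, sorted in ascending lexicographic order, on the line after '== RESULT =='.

Regress:
  G ∩ del = {}  (empty — regression defined)
  G \ add = {pkg_at(p2,portA), truck_at(t2,portA)} \ {truck_at(t2,portA)} = {pkg_at(p2,portA)}
  ∪ pre   = {pkg_at(p2,portA)} ∪ {truck_at(t2,depot)}
          = {pkg_at(p2,portA), truck_at(t2,depot)}

== RESULT ==
["pkg_at(p2,portA)", "truck_at(t2,depot)"]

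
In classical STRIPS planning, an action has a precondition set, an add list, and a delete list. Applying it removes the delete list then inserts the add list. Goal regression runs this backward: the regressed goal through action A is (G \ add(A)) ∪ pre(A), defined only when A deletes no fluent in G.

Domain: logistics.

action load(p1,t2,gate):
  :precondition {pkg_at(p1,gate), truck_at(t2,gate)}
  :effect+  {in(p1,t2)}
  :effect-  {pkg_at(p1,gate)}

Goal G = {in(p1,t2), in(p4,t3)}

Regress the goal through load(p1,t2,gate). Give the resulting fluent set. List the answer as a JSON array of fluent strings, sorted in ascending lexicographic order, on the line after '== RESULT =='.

Regress:
  G ∩ del = {}  (empty — regression defined)
  G \ add = {in(p1,t2), in(p4,t3)} \ {in(p1,t2)} = {in(p4,t3)}
  ∪ pre   = {in(p4,t3)} ∪ {pkg_at(p1,gate), truck_at(t2,gate)}
          = {in(p4,t3), pkg_at(p1,gate), truck_at(t2,gate)}

== RESULT ==
["in(p4,t3)", "pkg_at(p1,gate)", "truck_at(t2,gate)"]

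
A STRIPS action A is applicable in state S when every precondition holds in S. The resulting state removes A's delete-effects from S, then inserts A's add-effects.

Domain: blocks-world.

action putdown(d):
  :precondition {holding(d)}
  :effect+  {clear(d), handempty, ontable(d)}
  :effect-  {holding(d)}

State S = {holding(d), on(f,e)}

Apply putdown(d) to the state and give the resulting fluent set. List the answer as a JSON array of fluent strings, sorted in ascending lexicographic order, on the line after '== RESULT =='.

Progress:
  pre ⊆ S: {holding(d)} ⊆ S  — applicable
  S \ del = {on(f,e)}
  ∪ add   = {clear(d), handempty, on(f,e), ontable(d)}

== RESULT ==
["clear(d)", "handempty", "on(f,e)", "ontable(d)"]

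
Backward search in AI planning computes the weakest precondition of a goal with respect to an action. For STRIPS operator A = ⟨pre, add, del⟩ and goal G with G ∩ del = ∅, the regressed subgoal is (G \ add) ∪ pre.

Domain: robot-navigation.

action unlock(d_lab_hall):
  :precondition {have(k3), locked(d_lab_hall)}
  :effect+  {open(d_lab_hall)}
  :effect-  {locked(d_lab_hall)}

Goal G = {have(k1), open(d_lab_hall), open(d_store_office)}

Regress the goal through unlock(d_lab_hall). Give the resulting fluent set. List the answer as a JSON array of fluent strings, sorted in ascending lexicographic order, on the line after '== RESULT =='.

Regress:
  G ∩ del = {}  (empty — regression defined)
  G \ add = {have(k1), open(d_lab_hall), open(d_store_office)} \ {open(d_lab_hall)} = {have(k1), open(d_store_office)}
  ∪ pre   = {have(k1), open(d_store_office)} ∪ {have(k3), locked(d_lab_hall)}
          = {have(k1), have(k3), locked(d_lab_hall), open(d_store_office)}

== RESULT ==
["have(k1)", "have(k3)", "locked(d_lab_hall)", "open(d_store_office)"]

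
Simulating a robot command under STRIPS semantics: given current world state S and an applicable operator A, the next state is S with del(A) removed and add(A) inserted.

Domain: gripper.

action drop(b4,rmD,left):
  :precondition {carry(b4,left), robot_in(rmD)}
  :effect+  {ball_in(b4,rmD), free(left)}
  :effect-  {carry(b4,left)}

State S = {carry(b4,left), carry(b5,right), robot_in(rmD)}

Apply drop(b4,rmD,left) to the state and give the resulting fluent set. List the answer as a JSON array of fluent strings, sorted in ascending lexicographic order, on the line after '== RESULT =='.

Compute (S \ del) ∪ add:
  pre ⊆ S: {carry(b4,left), robot_in(rmD)} ⊆ S  — applicable
  S \ del = {carry(b5,right), robot_in(rmD)}
  ∪ add   = {ball_in(b4,rmD), carry(b5,right), free(left), robot_in(rmD)}

== RESULT ==
["ball_in(b4,rmD)", "carry(b5,right)", "free(left)", "robot_in(rmD)"]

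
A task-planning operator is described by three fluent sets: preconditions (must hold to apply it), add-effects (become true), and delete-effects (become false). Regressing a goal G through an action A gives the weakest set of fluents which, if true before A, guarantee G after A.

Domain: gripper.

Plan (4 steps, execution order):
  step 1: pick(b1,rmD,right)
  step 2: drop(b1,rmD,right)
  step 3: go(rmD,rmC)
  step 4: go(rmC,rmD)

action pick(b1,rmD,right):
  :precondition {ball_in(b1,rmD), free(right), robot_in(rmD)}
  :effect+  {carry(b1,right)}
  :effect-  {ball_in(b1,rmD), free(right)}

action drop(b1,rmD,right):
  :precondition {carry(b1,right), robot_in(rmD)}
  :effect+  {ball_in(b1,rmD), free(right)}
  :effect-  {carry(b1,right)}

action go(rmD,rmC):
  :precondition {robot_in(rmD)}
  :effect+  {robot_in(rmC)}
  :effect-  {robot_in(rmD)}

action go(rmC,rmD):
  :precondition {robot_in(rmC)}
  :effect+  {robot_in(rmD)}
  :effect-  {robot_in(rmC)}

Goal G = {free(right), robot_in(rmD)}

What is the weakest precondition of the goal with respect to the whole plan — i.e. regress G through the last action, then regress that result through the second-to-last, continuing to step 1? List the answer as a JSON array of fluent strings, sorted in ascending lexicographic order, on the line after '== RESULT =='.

Regress step by step:
  through step 4 (go(rmC,rmD)): drop {robot_in(rmD)}, keep {free(right)}, require {robot_in(rmC)}
    → {free(right), robot_in(rmC)}
  through step 3 (go(rmD,rmC)): drop {robot_in(rmC)}, keep {free(right)}, require {robot_in(rmD)}
    → {free(right), robot_in(rmD)}
  through step 2 (drop(b1,rmD,right)): drop {free(right)}, keep {robot_in(rmD)}, require {carry(b1,right), robot_in(rmD)}
    → {carry(b1,right), robot_in(rmD)}
  through step 1 (pick(b1,rmD,right)): drop {carry(b1,right)}, keep {robot_in(rmD)}, require {ball_in(b1,rmD), free(right), robot_in(rmD)}
    → {ball_in(b1,rmD), free(right), robot_in(rmD)}

== RESULT ==
["ball_in(b1,rmD)", "free(right)", "robot_in(rmD)"]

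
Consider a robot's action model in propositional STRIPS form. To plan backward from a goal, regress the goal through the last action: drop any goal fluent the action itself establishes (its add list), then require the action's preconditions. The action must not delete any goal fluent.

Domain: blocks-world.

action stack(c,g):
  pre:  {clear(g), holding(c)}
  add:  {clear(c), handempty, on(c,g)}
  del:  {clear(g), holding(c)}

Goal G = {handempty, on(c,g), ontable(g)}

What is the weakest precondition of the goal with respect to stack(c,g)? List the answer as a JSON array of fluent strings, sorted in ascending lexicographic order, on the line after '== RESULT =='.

Compute (G \ add) ∪ pre:
  G ∩ del = {}  (empty — regression defined)
  G \ add = {handempty, on(c,g), ontable(g)} \ {clear(c), handempty, on(c,g)} = {ontable(g)}
  ∪ pre   = {ontable(g)} ∪ {clear(g), holding(c)}
          = {clear(g), holding(c), ontable(g)}

== RESULT ==
["clear(g)", "holding(c)", "ontable(g)"]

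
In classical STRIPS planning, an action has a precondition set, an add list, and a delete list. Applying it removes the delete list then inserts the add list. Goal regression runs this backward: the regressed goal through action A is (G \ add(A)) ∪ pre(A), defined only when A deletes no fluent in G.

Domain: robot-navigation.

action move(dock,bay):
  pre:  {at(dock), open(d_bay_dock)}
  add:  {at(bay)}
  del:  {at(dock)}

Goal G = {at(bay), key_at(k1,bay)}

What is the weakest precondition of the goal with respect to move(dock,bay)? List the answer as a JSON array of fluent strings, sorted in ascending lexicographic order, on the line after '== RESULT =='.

Compute (G \ add) ∪ pre:
  G ∩ del = {}  (empty — regression defined)
  G \ add = {at(bay), key_at(k1,bay)} \ {at(bay)} = {key_at(k1,bay)}
  ∪ pre   = {key_at(k1,bay)} ∪ {at(dock), open(d_bay_dock)}
          = {at(dock), key_at(k1,bay), open(d_bay_dock)}

== RESULT ==
["at(dock)", "key_at(k1,bay)", "open(d_bay_dock)"]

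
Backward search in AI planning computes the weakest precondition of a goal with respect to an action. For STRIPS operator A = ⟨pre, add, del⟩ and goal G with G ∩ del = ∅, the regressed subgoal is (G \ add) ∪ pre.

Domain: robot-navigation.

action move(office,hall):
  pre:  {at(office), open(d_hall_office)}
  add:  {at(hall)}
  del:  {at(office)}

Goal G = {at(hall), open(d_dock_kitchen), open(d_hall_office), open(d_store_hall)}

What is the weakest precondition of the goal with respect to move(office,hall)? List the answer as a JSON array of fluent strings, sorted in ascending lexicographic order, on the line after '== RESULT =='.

Regress:
  G ∩ del = {}  (empty — regression defined)
  G \ add = {at(hall), open(d_dock_kitchen), open(d_hall_office), open(d_store_hall)} \ {at(hall)} = {open(d_dock_kitchen), open(d_hall_office), open(d_store_hall)}
  ∪ pre   = {open(d_dock_kitchen), open(d_hall_office), open(d_store_hall)} ∪ {at(office), open(d_hall_office)}
          = {at(office), open(d_dock_kitchen), open(d_hall_office), open(d_store_hall)}

== RESULT ==
["at(office)", "open(d_dock_kitchen)", "open(d_hall_office)", "open(d_store_hall)"]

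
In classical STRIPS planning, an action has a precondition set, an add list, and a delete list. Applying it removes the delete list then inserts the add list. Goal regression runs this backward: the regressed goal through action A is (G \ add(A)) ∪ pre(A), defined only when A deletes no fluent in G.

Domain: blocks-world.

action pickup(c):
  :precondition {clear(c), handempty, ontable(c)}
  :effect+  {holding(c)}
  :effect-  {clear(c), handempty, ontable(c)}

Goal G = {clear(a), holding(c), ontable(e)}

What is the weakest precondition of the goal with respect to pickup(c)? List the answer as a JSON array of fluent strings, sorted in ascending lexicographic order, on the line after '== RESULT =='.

Compute (G \ add) ∪ pre:
  G ∩ del = {}  (empty — regression defined)
  G \ add = {clear(a), holding(c), ontable(e)} \ {holding(c)} = {clear(a), ontable(e)}
  ∪ pre   = {clear(a), ontable(e)} ∪ {clear(c), handempty, ontable(c)}
          = {clear(a), clear(c), handempty, ontable(c), ontable(e)}

== RESULT ==
["clear(a)", "clear(c)", "handempty", "ontable(c)", "ontable(e)"]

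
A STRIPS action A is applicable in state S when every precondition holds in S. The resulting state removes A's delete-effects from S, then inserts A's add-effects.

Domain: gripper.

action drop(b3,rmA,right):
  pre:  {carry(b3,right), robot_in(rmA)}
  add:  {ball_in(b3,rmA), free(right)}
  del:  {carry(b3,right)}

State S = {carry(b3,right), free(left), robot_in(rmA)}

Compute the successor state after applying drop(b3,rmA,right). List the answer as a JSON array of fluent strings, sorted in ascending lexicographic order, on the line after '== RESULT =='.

Compute (S \ del) ∪ add:
  pre ⊆ S: {carry(b3,right), robot_in(rmA)} ⊆ S  — applicable
  S \ del = {free(left), robot_in(rmA)}
  ∪ add   = {ball_in(b3,rmA), free(left), free(right), robot_in(rmA)}

== RESULT ==
["ball_in(b3,rmA)", "free(left)", "free(right)", "robot_in(rmA)"]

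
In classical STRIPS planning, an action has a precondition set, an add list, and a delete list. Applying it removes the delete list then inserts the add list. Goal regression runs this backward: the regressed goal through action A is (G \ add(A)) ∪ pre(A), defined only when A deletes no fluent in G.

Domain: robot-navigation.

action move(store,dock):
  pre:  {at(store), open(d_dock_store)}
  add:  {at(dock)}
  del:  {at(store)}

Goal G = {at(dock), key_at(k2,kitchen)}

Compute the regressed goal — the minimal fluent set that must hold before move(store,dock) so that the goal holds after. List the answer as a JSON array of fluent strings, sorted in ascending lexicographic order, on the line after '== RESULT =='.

Regress:
  G ∩ del = {}  (empty — regression defined)
  G \ add = {at(dock), key_at(k2,kitchen)} \ {at(dock)} = {key_at(k2,kitchen)}
  ∪ pre   = {key_at(k2,kitchen)} ∪ {at(store), open(d_dock_store)}
          = {at(store), key_at(k2,kitchen), open(d_dock_store)}

== RESULT ==
["at(store)", "key_at(k2,kitchen)", "open(d_dock_store)"]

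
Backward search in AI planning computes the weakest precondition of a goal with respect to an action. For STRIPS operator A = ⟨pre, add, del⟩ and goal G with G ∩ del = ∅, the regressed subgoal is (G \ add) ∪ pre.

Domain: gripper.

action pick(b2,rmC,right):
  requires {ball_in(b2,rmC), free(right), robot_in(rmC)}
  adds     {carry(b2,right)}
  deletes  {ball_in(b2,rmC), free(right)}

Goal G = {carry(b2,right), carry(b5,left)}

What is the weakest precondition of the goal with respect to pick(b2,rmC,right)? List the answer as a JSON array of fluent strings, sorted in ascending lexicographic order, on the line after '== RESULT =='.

Regress:
  G ∩ del = {}  (empty — regression defined)
  G \ add = {carry(b2,right), carry(b5,left)} \ {carry(b2,right)} = {carry(b5,left)}
  ∪ pre   = {carry(b5,left)} ∪ {ball_in(b2,rmC), free(right), robot_in(rmC)}
          = {ball_in(b2,rmC), carry(b5,left), free(right), robot_in(rmC)}

== RESULT ==
["ball_in(b2,rmC)", "carry(b5,left)", "free(right)", "robot_in(rmC)"]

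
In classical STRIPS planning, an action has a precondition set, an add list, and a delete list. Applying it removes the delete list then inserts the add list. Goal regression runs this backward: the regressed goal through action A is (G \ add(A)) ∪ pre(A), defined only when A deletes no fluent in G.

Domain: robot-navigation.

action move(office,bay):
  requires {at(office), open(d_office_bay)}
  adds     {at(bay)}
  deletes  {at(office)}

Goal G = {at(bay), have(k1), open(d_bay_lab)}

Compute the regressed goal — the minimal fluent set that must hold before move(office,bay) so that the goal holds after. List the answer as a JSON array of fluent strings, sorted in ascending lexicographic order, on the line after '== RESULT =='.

Regress:
  G ∩ del = {}  (empty — regression defined)
  G \ add = {at(bay), have(k1), open(d_bay_lab)} \ {at(bay)} = {have(k1), open(d_bay_lab)}
  ∪ pre   = {have(k1), open(d_bay_lab)} ∪ {at(office), open(d_office_bay)}
          = {at(office), have(k1), open(d_bay_lab), open(d_office_bay)}

== RESULT ==
["at(office)", "have(k1)", "open(d_bay_lab)", "open(d_office_bay)"]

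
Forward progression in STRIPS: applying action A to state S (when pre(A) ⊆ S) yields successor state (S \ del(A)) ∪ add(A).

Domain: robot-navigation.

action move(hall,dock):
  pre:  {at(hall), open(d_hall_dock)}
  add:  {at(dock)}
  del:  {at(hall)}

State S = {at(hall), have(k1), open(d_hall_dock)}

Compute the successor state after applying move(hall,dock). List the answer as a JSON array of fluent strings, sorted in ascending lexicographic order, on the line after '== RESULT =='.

Progress:
  pre ⊆ S: {at(hall), open(d_hall_dock)} ⊆ S  — applicable
  S \ del = {have(k1), open(d_hall_dock)}
  ∪ add   = {at(dock), have(k1), open(d_hall_dock)}

== RESULT ==
["at(dock)", "have(k1)", "open(d_hall_dock)"]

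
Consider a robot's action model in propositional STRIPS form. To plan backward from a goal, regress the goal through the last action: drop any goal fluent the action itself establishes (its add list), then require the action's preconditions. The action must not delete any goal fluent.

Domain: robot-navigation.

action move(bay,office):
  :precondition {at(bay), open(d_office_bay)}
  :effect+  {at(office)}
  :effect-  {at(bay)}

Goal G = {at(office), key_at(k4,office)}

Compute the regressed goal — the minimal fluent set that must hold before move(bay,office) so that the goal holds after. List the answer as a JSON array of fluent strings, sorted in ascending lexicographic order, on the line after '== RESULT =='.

Compute (G \ add) ∪ pre:
  G ∩ del = {}  (empty — regression defined)
  G \ add = {at(office), key_at(k4,office)} \ {at(office)} = {key_at(k4,office)}
  ∪ pre   = {key_at(k4,office)} ∪ {at(bay), open(d_office_bay)}
          = {at(bay), key_at(k4,office), open(d_office_bay)}

== RESULT ==
["at(bay)", "key_at(k4,office)", "open(d_office_bay)"]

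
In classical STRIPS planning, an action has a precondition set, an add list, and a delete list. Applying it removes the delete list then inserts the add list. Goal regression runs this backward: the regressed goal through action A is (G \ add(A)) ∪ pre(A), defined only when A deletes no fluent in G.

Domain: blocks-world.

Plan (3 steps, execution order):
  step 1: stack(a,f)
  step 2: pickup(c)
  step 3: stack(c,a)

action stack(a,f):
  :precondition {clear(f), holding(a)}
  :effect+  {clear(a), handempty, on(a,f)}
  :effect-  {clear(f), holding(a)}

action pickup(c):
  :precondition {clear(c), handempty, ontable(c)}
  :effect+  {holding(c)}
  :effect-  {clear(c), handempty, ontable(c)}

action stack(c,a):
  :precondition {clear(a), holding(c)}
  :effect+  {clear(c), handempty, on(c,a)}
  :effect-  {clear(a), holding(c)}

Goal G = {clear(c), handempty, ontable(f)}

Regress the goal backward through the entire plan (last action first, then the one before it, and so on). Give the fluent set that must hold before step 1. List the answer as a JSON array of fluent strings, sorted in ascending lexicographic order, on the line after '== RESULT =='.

Work backward from the goal:
  through step 3 (stack(c,a)): drop {clear(c), handempty}, keep {ontable(f)}, require {clear(a), holding(c)}
    → {clear(a), holding(c), ontable(f)}
  through step 2 (pickup(c)): drop {holding(c)}, keep {clear(a), ontable(f)}, require {clear(c), handempty, ontable(c)}
    → {clear(a), clear(c), handempty, ontable(c), ontable(f)}
  through step 1 (stack(a,f)): drop {clear(a), handempty}, keep {clear(c), ontable(c), ontable(f)}, require {clear(f), holding(a)}
    → {clear(c), clear(f), holding(a), ontable(c), ontable(f)}

== RESULT ==
["clear(c)", "clear(f)", "holding(a)", "ontable(c)", "ontable(f)"]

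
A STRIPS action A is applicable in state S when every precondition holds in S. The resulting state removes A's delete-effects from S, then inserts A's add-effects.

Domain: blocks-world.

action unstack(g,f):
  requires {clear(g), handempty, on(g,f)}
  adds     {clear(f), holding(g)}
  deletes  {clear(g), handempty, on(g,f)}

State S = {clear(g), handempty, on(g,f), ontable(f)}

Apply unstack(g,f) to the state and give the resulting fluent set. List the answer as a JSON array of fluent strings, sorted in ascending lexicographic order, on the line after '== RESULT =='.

Progress:
  pre ⊆ S: {clear(g), handempty, on(g,f)} ⊆ S  — applicable
  S \ del = {ontable(f)}
  ∪ add   = {clear(f), holding(g), ontable(f)}

== RESULT ==
["clear(f)", "holding(g)", "ontable(f)"]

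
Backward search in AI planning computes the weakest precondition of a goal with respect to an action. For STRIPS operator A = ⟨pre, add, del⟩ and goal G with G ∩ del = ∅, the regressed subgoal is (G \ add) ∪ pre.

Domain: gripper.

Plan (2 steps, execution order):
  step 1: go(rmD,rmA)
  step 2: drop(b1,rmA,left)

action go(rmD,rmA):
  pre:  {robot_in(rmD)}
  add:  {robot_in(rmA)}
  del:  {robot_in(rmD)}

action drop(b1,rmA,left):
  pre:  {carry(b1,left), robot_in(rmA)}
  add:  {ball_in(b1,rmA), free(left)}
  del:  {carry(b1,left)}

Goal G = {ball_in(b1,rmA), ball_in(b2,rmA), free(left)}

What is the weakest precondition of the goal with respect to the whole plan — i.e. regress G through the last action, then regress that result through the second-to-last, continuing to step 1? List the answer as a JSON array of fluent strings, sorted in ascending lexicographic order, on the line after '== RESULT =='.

Work backward from the goal:
  through step 2 (drop(b1,rmA,left)): drop {ball_in(b1,rmA), free(left)}, keep {ball_in(b2,rmA)}, require {carry(b1,left), robot_in(rmA)}
    → {ball_in(b2,rmA), carry(b1,left), robot_in(rmA)}
  through step 1 (go(rmD,rmA)): drop {robot_in(rmA)}, keep {ball_in(b2,rmA), carry(b1,left)}, require {robot_in(rmD)}
    → {ball_in(b2,rmA), carry(b1,left), robot_in(rmD)}

== RESULT ==
["ball_in(b2,rmA)", "carry(b1,left)", "robot_in(rmD)"]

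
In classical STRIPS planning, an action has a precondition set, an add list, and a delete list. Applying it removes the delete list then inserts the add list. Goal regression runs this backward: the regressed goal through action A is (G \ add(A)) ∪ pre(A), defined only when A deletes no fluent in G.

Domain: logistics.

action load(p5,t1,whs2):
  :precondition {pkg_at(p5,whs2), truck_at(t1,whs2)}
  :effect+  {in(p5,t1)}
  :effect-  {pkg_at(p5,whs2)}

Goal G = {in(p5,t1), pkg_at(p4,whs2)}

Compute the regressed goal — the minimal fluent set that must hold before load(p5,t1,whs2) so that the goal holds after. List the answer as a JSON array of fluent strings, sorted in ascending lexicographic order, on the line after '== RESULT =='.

Compute (G \ add) ∪ pre:
  G ∩ del = {}  (empty — regression defined)
  G \ add = {in(p5,t1), pkg_at(p4,whs2)} \ {in(p5,t1)} = {pkg_at(p4,whs2)}
  ∪ pre   = {pkg_at(p4,whs2)} ∪ {pkg_at(p5,whs2), truck_at(t1,whs2)}
          = {pkg_at(p4,whs2), pkg_at(p5,whs2), truck_at(t1,whs2)}

== RESULT ==
["pkg_at(p4,whs2)", "pkg_at(p5,whs2)", "truck_at(t1,whs2)"]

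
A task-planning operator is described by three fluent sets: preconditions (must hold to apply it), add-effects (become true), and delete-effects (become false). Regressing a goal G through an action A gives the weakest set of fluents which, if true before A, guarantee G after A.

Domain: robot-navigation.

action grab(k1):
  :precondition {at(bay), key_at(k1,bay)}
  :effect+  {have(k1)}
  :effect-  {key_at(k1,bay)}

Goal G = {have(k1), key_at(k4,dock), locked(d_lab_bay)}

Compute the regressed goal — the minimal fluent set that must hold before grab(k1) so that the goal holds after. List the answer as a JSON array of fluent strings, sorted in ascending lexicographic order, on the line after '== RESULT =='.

Compute (G \ add) ∪ pre:
  G ∩ del = {}  (empty — regression defined)
  G \ add = {have(k1), key_at(k4,dock), locked(d_lab_bay)} \ {have(k1)} = {key_at(k4,dock), locked(d_lab_bay)}
  ∪ pre   = {key_at(k4,dock), locked(d_lab_bay)} ∪ {at(bay), key_at(k1,bay)}
          = {at(bay), key_at(k1,bay), key_at(k4,dock), locked(d_lab_bay)}

== RESULT ==
["at(bay)", "key_at(k1,bay)", "key_at(k4,dock)", "locked(d_lab_bay)"]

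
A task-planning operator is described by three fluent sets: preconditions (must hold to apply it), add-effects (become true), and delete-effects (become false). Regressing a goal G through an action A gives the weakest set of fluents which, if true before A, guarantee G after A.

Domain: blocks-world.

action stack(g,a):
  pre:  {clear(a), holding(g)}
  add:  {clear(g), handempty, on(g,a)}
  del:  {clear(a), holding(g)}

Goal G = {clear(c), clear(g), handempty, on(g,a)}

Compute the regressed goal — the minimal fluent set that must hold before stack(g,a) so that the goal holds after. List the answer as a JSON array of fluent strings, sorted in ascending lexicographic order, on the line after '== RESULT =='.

Compute (G \ add) ∪ pre:
  G ∩ del = {}  (empty — regression defined)
  G \ add = {clear(c), clear(g), handempty, on(g,a)} \ {clear(g), handempty, on(g,a)} = {clear(c)}
  ∪ pre   = {clear(c)} ∪ {clear(a), holding(g)}
          = {clear(a), clear(c), holding(g)}

== RESULT ==
["clear(a)", "clear(c)", "holding(g)"]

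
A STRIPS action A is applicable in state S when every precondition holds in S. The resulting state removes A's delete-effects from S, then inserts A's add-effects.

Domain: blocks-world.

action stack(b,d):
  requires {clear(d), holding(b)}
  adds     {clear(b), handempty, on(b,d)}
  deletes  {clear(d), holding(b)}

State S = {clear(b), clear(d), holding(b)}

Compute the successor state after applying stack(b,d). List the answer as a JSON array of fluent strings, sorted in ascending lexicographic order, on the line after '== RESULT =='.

Compute (S \ del) ∪ add:
  pre ⊆ S: {clear(d), holding(b)} ⊆ S  — applicable
  S \ del = {clear(b)}
  ∪ add   = {clear(b), handempty, on(b,d)}

== RESULT ==
["clear(b)", "handempty", "on(b,d)"]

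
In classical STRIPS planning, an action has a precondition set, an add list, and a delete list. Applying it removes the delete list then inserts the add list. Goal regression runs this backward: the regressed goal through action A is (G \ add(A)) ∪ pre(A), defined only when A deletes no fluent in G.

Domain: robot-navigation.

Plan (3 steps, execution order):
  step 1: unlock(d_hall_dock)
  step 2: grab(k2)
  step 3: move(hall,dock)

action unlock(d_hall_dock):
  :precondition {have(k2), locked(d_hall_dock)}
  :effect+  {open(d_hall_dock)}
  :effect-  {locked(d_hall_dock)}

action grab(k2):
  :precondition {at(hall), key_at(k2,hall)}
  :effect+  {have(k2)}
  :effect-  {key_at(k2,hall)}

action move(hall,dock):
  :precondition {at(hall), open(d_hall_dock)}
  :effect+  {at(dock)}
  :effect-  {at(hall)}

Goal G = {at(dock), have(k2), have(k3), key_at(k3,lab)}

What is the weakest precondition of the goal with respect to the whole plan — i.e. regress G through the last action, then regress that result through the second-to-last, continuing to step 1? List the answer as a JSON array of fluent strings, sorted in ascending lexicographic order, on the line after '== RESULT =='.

Work backward from the goal:
  through step 3 (move(hall,dock)): drop {at(dock)}, keep {have(k2), have(k3), key_at(k3,lab)}, require {at(hall), open(d_hall_dock)}
    → {at(hall), have(k2), have(k3), key_at(k3,lab), open(d_hall_dock)}
  through step 2 (grab(k2)): drop {have(k2)}, keep {at(hall), have(k3), key_at(k3,lab), open(d_hall_dock)}, require {at(hall), key_at(k2,hall)}
    → {at(hall), have(k3), key_at(k2,hall), key_at(k3,lab), open(d_hall_dock)}
  through step 1 (unlock(d_hall_dock)): drop {open(d_hall_dock)}, keep {at(hall), have(k3), key_at(k2,hall), key_at(k3,lab)}, require {have(k2), locked(d_hall_dock)}
    → {at(hall), have(k2), have(k3), key_at(k2,hall), key_at(k3,lab), locked(d_hall_dock)}

== RESULT ==
["at(hall)", "have(k2)", "have(k3)", "key_at(k2,hall)", "key_at(k3,lab)", "locked(d_hall_dock)"]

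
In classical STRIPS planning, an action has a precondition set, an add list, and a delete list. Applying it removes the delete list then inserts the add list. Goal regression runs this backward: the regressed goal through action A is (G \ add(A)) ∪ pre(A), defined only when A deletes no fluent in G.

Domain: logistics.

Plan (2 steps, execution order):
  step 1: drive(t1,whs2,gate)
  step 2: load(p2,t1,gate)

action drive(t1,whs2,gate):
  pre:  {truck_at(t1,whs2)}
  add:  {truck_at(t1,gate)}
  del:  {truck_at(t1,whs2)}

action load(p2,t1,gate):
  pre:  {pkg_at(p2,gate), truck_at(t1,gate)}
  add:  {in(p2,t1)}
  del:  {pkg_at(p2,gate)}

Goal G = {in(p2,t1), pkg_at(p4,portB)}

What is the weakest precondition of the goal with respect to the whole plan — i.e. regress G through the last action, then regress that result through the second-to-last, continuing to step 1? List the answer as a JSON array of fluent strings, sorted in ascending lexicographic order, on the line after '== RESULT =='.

Regress step by step:
  through step 2 (load(p2,t1,gate)): drop {in(p2,t1)}, keep {pkg_at(p4,portB)}, require {pkg_at(p2,gate), truck_at(t1,gate)}
    → {pkg_at(p2,gate), pkg_at(p4,portB), truck_at(t1,gate)}
  through step 1 (drive(t1,whs2,gate)): drop {truck_at(t1,gate)}, keep {pkg_at(p2,gate), pkg_at(p4,portB)}, require {truck_at(t1,whs2)}
    → {pkg_at(p2,gate), pkg_at(p4,portB), truck_at(t1,whs2)}

== RESULT ==
["pkg_at(p2,gate)", "pkg_at(p4,portB)", "truck_at(t1,whs2)"]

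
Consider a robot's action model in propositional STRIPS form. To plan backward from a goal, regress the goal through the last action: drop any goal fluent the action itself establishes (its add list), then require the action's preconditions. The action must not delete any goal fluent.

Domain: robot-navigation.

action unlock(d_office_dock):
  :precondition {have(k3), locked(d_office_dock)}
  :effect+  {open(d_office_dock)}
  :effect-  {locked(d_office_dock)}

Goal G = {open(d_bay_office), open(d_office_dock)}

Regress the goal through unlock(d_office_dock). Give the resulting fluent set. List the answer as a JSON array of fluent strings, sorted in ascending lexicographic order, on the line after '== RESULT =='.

Compute (G \ add) ∪ pre:
  G ∩ del = {}  (empty — regression defined)
  G \ add = {open(d_bay_office), open(d_office_dock)} \ {open(d_office_dock)} = {open(d_bay_office)}
  ∪ pre   = {open(d_bay_office)} ∪ {have(k3), locked(d_office_dock)}
          = {have(k3), locked(d_office_dock), open(d_bay_office)}

== RESULT ==
["have(k3)", "locked(d_office_dock)", "open(d_bay_office)"]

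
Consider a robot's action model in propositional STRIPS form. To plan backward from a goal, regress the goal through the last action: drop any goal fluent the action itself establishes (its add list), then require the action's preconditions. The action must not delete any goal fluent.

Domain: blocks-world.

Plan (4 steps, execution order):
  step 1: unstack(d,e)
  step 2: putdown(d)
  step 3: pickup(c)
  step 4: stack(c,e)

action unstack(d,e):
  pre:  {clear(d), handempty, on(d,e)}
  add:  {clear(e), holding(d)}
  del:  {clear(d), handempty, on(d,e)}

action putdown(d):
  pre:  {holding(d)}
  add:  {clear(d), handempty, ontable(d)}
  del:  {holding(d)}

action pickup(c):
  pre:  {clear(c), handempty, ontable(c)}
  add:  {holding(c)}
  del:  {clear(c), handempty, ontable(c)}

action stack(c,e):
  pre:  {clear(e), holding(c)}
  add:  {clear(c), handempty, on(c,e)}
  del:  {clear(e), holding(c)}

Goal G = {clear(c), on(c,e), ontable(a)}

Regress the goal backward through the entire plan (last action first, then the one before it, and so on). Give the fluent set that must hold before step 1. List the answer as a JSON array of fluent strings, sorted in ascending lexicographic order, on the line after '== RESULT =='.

Work backward from the goal:
  through step 4 (stack(c,e)): drop {clear(c), on(c,e)}, keep {ontable(a)}, require {clear(e), holding(c)}
    → {clear(e), holding(c), ontable(a)}
  through step 3 (pickup(c)): drop {holding(c)}, keep {clear(e), ontable(a)}, require {clear(c), handempty, ontable(c)}
    → {clear(c), clear(e), handempty, ontable(a), ontable(c)}
  through step 2 (putdown(d)): drop {handempty}, keep {clear(c), clear(e), ontable(a), ontable(c)}, require {holding(d)}
    → {clear(c), clear(e), holding(d), ontable(a), ontable(c)}
  through step 1 (unstack(d,e)): drop {clear(e), holding(d)}, keep {clear(c), ontable(a), ontable(c)}, require {clear(d), handempty, on(d,e)}
    → {clear(c), clear(d), handempty, on(d,e), ontable(a), ontable(c)}

== RESULT ==
["clear(c)", "clear(d)", "handempty", "on(d,e)", "ontable(a)", "ontable(c)"]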